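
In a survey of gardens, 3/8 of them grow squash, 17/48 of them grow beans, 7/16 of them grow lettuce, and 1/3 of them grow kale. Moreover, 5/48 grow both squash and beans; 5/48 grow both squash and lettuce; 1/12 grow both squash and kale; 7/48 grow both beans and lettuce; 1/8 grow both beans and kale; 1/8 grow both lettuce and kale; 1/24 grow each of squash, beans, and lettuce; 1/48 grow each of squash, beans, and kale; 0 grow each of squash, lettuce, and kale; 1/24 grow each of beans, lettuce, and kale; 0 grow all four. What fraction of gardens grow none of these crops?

1/12

Inclusion–exclusion gives
P(≥1) = 3/8 + 17/48 + 7/16 + 1/3 − 5/48 − 5/48 − 1/12 − 7/48 − 1/8 − 1/8 + 1/24 + 1/48 + 0 + 1/24 − 0 = 11/12
P(none) = 1 − 11/12 = 1/12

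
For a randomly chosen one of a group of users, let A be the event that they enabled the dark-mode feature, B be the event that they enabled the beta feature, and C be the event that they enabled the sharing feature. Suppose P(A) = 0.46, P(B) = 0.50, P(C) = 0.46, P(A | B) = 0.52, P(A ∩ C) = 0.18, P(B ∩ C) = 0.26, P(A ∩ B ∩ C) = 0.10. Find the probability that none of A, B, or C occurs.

P(A ∩ B) = P(B)·P(A|B) = 0.50 × 0.52 = 0.26
Apply inclusion-exclusion:
P(A ∪ B ∪ C) = 0.46 + 0.50 + 0.46 − 0.26 − 0.18 − 0.26 + 0.10 = 0.82
P(none) = 1 − 0.82 = 0.18

0.18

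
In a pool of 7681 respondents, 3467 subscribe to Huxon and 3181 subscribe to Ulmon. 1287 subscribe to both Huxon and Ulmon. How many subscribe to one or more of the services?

Using inclusion–exclusion:
N(≥1) = 3467 + 3181 − 1287 = 5361

5361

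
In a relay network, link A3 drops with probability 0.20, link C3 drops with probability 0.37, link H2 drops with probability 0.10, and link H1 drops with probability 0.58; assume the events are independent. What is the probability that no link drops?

0.190512

P(none) = (1 − 0.20) × (1 − 0.37) × (1 − 0.10) × (1 − 0.58) = 0.80 × 0.63 × 0.90 × 0.42 = 0.190512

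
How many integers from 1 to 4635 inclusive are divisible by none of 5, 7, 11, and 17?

2719

Inclusion–exclusion gives
927 + 662 + 421 + 272 − 132 − 84 − 54 − 60 − 38 − 24 + 12 + 7 + 4 + 3 − 0 = 1916
4635 − 1916 = 2719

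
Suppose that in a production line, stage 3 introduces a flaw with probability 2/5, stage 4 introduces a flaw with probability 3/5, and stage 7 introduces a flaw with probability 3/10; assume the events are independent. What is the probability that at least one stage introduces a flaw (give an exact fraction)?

P(none) = (1 − 2/5) × (1 − 3/5) × (1 − 3/10) = 3/5 × 2/5 × 7/10 = 21/125
P(at least one) = 1 − 21/125 = 104/125

104/125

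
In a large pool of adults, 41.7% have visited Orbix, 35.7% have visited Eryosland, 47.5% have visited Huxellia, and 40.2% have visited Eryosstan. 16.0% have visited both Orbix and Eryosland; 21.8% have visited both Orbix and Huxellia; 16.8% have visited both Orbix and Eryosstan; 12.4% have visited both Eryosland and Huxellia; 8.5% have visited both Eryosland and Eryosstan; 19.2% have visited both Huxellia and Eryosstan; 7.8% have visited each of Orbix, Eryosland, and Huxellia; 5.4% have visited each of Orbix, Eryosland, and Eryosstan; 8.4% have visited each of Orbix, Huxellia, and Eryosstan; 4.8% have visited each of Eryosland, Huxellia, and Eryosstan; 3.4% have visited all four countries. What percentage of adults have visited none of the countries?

6.6%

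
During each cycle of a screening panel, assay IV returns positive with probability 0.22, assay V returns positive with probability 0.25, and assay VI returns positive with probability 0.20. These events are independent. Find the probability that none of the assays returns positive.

0.468

Since the events are independent, P(none) is the product of the individual non-occurrence probabilities.
P(none) = (1 − 0.22) × (1 − 0.25) × (1 − 0.20) = 0.78 × 0.75 × 0.80 = 0.468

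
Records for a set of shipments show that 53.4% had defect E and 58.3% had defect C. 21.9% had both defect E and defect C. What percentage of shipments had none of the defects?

10.2%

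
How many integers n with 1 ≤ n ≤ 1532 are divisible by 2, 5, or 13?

Using inclusion–exclusion:
766 + 306 + 117 − 153 − 58 − 23 + 11 = 966

966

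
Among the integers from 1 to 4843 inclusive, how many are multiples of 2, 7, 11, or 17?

3067

By inclusion–exclusion:
floor(4843/2) + floor(4843/7) + floor(4843/11) + floor(4843/17) − floor(4843/14) − floor(4843/22) − floor(4843/34) − floor(4843/77) − floor(4843/119) − floor(4843/187) + floor(4843/154) + floor(4843/238) + floor(4843/374) + floor(4843/1309) − floor(4843/2618) = 2421 + 691 + 440 + 284 − 345 − 220 − 142 − 62 − 40 − 25 + 31 + 20 + 12 + 3 − 1 = 3067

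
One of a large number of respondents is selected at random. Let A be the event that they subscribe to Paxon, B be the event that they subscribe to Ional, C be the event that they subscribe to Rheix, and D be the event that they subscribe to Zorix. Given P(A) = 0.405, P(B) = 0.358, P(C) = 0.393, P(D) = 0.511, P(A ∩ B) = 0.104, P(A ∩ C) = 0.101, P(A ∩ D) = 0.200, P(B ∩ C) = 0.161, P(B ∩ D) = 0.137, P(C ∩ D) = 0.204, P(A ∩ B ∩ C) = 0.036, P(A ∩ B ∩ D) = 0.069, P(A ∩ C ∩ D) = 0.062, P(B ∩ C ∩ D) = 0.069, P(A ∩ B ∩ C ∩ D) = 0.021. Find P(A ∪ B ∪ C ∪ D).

0.975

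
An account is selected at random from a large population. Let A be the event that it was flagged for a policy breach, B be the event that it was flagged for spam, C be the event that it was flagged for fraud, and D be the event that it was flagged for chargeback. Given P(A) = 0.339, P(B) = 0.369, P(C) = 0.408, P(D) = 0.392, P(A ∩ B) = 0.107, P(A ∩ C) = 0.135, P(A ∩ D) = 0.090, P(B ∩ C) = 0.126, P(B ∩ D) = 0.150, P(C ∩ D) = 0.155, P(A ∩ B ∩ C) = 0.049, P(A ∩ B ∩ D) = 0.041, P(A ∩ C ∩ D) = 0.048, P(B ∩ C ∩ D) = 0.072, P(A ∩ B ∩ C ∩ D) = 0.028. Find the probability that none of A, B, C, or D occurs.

Using inclusion–exclusion:
P(A ∪ B ∪ C ∪ D) = 0.339 + 0.369 + 0.408 + 0.392 − 0.107 − 0.135 − 0.090 − 0.126 − 0.150 − 0.155 + 0.049 + 0.041 + 0.048 + 0.072 − 0.028 = 0.927
P(none) = 1 − 0.927 = 0.073

0.073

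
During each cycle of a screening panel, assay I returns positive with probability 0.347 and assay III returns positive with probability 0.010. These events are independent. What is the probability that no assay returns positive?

P(none) = (1 − 0.347) × (1 − 0.010) = 0.653 × 0.990 = 0.64647

0.64647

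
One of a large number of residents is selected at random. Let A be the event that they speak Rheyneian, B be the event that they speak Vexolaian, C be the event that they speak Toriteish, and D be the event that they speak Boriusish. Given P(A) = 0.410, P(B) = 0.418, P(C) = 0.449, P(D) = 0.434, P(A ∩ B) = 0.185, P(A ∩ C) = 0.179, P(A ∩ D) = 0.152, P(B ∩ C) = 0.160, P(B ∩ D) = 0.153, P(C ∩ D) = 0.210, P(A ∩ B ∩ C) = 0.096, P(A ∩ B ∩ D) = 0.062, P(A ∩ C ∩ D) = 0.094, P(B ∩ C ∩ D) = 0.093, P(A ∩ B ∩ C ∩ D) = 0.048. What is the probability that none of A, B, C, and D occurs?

0.031

Apply inclusion-exclusion:
P(A ∪ B ∪ C ∪ D) = 0.410 + 0.418 + 0.449 + 0.434 − 0.185 − 0.179 − 0.152 − 0.160 − 0.153 − 0.210 + 0.096 + 0.062 + 0.094 + 0.093 − 0.048 = 0.969
P(none) = 1 − 0.969 = 0.031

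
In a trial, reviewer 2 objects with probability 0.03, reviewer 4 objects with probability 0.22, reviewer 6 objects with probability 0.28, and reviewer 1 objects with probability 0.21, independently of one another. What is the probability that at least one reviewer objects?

0.56964592

Independence gives P(none) = ∏(1 − pᵢ).
P(none) = (1 − 0.03) × (1 − 0.22) × (1 − 0.28) × (1 − 0.21) = 0.97 × 0.78 × 0.72 × 0.79 = 0.43035408
P(at least one) = 1 − 0.43035408 = 0.56964592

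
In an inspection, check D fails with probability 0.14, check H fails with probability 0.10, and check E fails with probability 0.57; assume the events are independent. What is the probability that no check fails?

0.33282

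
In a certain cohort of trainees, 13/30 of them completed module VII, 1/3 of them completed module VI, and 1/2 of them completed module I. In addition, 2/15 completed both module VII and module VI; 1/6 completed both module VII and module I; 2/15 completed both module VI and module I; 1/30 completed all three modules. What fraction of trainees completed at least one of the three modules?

13/15

Inclusion–exclusion gives
P(≥1) = 13/30 + 1/3 + 1/2 − 2/15 − 1/6 − 2/15 + 1/30 = 13/15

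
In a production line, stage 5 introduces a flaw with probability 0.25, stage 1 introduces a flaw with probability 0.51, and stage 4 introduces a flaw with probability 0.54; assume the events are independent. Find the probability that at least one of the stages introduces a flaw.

0.83095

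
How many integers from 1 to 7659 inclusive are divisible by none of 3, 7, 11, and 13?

floor(7659/3) + floor(7659/7) + floor(7659/11) + floor(7659/13) − floor(7659/21) − floor(7659/33) − floor(7659/39) − floor(7659/77) − floor(7659/91) − floor(7659/143) + floor(7659/231) + floor(7659/273) + floor(7659/429) + floor(7659/1001) − floor(7659/3003) = 2553 + 1094 + 696 + 589 − 364 − 232 − 196 − 99 − 84 − 53 + 33 + 28 + 17 + 7 − 2 = 3987
7659 − 3987 = 3672

3672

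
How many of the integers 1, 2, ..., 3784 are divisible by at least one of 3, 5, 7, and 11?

Using inclusion–exclusion:
1261 + 756 + 540 + 344 − 252 − 180 − 114 − 108 − 68 − 49 + 36 + 22 + 16 + 9 − 3 = 2210

2210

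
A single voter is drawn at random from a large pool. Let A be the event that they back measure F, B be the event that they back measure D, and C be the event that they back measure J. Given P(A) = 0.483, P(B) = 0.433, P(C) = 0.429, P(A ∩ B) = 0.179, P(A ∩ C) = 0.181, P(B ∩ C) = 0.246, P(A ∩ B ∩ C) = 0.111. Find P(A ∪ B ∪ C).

0.850

P(A ∪ B ∪ C) = 0.483 + 0.433 + 0.429 − 0.179 − 0.181 − 0.246 + 0.111 = 0.850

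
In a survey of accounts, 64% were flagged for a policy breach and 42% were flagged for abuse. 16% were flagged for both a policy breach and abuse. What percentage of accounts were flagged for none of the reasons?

10%

P(at least one) = 64 + 42 − 16 = 90%
P(none) = 100% − 90% = 10%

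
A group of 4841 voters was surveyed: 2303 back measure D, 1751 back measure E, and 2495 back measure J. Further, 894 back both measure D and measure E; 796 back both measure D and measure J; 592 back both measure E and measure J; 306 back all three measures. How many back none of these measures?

By inclusion-exclusion,
|union| = 2303 + 1751 + 2495 − 894 − 796 − 592 + 306 = 4573
None: 4841 − 4573 = 268

268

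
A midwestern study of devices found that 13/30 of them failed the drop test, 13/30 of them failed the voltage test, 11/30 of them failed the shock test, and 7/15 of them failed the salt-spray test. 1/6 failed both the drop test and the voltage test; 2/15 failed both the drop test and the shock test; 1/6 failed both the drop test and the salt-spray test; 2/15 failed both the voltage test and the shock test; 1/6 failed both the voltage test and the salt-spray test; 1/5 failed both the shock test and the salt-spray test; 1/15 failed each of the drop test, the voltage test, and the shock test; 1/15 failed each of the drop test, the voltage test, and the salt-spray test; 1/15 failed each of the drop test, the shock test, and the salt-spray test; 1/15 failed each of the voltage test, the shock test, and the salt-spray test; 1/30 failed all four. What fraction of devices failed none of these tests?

By inclusion–exclusion:
P(≥1) = 13/30 + 13/30 + 11/30 + 7/15 − 1/6 − 2/15 − 1/6 − 2/15 − 1/6 − 1/5 + 1/15 + 1/15 + 1/15 + 1/15 − 1/30 = 29/30
P(none) = 1 − 29/30 = 1/30

1/30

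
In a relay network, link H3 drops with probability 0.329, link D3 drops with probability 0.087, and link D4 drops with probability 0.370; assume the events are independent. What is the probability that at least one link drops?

P(none) = (1 − 0.329) × (1 − 0.087) × (1 − 0.370) = 0.671 × 0.913 × 0.630 = 0.38595249
P(at least one) = 1 − 0.38595249 = 0.61404751

0.61404751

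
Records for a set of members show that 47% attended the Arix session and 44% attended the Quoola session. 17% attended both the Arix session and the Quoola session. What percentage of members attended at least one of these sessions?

P(at least one) = 47 + 44 − 17 = 74%

74%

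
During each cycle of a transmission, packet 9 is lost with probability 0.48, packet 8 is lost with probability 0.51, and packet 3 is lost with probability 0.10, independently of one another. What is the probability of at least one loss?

P(none) = (1 − 0.48) × (1 − 0.51) × (1 − 0.10) = 0.52 × 0.49 × 0.90 = 0.22932
P(at least one) = 1 − 0.22932 = 0.77068

0.77068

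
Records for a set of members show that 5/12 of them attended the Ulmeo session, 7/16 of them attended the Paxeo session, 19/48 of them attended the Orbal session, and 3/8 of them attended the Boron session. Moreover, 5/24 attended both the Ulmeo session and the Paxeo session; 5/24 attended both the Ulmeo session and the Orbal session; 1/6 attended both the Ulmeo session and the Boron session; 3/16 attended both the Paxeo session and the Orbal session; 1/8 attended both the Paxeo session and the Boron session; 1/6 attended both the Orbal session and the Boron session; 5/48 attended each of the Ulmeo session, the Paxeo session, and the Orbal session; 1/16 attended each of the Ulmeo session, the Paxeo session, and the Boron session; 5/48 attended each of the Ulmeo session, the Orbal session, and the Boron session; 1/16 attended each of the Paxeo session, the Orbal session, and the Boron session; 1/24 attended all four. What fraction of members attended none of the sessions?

7/48

P(≥1) = 5/12 + 7/16 + 19/48 + 3/8 − 5/24 − 5/24 − 1/6 − 3/16 − 1/8 − 1/6 + 5/48 + 1/16 + 5/48 + 1/16 − 1/24 = 41/48
P(none) = 1 − 41/48 = 7/48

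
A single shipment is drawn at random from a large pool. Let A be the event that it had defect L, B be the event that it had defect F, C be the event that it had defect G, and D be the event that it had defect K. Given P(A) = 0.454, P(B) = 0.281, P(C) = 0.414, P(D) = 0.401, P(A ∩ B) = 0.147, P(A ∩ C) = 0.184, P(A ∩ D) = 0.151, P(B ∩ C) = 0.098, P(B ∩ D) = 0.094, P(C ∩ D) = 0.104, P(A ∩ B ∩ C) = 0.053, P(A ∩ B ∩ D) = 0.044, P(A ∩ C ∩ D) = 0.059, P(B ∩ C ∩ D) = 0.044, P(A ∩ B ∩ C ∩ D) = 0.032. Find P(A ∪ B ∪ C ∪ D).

Inclusion–exclusion gives
P(A ∪ B ∪ C ∪ D) = 0.454 + 0.281 + 0.414 + 0.401 − 0.147 − 0.184 − 0.151 − 0.098 − 0.094 − 0.104 + 0.053 + 0.044 + 0.059 + 0.044 − 0.032 = 0.940

0.940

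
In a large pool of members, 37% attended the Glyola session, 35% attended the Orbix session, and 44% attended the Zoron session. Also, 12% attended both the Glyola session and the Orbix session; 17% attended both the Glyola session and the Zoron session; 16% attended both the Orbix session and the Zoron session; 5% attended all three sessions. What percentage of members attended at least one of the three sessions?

Apply inclusion-exclusion:
P(at least one) = 37 + 35 + 44 − 12 − 17 − 16 + 5 = 76%

76%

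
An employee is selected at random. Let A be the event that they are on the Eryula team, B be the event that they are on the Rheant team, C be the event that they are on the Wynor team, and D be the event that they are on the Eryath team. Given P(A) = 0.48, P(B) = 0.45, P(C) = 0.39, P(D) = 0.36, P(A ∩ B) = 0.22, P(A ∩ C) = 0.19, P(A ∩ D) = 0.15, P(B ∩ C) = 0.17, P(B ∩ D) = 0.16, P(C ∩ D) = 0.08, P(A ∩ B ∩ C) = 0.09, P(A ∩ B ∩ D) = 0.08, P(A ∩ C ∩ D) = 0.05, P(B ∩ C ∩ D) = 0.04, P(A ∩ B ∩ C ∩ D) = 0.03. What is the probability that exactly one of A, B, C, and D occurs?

By inclusion–exclusion (exactly-one form):
P(exactly one) = 0.48 + 0.45 + 0.39 + 0.36 − 2·0.22 − 2·0.19 − 2·0.15 − 2·0.17 − 2·0.16 − 2·0.08 + 3·0.09 + 3·0.08 + 3·0.05 + 3·0.04 − 4·0.03 = 0.40

0.40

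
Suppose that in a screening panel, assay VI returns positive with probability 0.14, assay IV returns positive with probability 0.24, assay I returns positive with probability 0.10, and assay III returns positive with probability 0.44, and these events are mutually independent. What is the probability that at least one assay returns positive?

P(none) = (1 − 0.14) × (1 − 0.24) × (1 − 0.10) × (1 − 0.44) = 0.86 × 0.76 × 0.90 × 0.56 = 0.3294144
P(at least one) = 1 − 0.3294144 = 0.6705856

0.6705856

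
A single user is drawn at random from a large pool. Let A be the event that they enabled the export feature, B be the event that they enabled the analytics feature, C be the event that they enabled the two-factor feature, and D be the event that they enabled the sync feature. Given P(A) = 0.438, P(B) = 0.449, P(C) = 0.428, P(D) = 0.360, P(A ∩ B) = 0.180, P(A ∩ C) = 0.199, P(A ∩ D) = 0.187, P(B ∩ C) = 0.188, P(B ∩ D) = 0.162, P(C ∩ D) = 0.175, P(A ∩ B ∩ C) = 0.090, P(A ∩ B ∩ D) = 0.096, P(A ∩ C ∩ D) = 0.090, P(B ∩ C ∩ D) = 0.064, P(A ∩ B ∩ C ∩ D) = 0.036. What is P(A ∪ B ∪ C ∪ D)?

P(A ∪ B ∪ C ∪ D) = 0.438 + 0.449 + 0.428 + 0.360 − 0.180 − 0.199 − 0.187 − 0.188 − 0.162 − 0.175 + 0.090 + 0.096 + 0.090 + 0.064 − 0.036 = 0.888

0.888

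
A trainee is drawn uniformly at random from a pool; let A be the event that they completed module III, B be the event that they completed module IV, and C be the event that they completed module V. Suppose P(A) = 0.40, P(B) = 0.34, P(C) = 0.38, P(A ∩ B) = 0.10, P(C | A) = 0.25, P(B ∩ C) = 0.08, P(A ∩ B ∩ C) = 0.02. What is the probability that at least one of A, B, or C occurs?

P(A ∩ C) = P(A)·P(C|A) = 0.40 × 0.25 = 0.10
Using inclusion–exclusion:
P(A ∪ B ∪ C) = 0.40 + 0.34 + 0.38 − 0.10 − 0.10 − 0.08 + 0.02 = 0.86

0.86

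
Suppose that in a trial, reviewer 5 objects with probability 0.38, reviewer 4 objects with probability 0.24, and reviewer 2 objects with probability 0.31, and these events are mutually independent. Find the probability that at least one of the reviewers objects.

0.674872

Since the events are independent, P(none) is the product of the individual non-occurrence probabilities.
P(none) = (1 − 0.38) × (1 − 0.24) × (1 − 0.31) = 0.62 × 0.76 × 0.69 = 0.325128
P(at least one) = 1 − 0.325128 = 0.674872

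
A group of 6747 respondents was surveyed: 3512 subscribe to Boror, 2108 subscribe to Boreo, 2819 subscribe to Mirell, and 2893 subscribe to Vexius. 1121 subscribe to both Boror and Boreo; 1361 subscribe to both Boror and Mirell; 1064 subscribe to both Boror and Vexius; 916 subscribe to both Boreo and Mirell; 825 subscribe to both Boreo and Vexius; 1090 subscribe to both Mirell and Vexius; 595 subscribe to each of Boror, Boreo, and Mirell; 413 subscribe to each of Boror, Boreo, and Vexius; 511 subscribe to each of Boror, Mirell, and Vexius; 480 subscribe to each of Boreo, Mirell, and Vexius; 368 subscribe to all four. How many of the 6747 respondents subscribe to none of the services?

Using inclusion–exclusion:
|at least one| = 3512 + 2108 + 2819 + 2893 − 1121 − 1361 − 1064 − 916 − 825 − 1090 + 595 + 413 + 511 + 480 − 368 = 6586
None: 6747 − 6586 = 161

161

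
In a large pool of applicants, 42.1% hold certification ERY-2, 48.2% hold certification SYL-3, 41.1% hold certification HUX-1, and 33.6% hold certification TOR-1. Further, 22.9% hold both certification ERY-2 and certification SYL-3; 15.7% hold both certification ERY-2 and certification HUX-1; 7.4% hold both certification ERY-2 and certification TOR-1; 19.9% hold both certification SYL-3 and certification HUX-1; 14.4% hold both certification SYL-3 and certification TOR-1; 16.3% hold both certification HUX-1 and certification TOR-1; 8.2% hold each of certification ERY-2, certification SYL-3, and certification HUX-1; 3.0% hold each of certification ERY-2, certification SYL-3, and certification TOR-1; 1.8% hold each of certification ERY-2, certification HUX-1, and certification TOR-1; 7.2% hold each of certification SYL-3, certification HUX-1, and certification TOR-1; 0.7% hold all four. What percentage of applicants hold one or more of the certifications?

87.9%

By inclusion–exclusion:
P(union) = 42.1 + 48.2 + 41.1 + 33.6 − 22.9 − 15.7 − 7.4 − 19.9 − 14.4 − 16.3 + 8.2 + 3.0 + 1.8 + 7.2 − 0.7 = 87.9%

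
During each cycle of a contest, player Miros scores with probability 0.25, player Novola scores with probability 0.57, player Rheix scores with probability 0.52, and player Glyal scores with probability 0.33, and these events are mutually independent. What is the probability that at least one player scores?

P(none) = (1 − 0.25) × (1 − 0.57) × (1 − 0.52) × (1 − 0.33) = 0.75 × 0.43 × 0.48 × 0.67 = 0.103716
P(at least one) = 1 − 0.103716 = 0.896284

0.896284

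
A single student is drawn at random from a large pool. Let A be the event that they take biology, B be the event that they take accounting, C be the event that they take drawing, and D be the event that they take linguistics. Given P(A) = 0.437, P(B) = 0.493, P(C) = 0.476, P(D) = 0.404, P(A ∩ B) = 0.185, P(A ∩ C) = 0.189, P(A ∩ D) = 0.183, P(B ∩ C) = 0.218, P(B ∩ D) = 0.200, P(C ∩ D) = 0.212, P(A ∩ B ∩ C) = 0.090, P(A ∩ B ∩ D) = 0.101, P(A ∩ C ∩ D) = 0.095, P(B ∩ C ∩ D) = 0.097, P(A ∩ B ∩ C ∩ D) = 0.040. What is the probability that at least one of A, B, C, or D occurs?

0.966

P(A ∪ B ∪ C ∪ D) = 0.437 + 0.493 + 0.476 + 0.404 − 0.185 − 0.189 − 0.183 − 0.218 − 0.200 − 0.212 + 0.090 + 0.101 + 0.095 + 0.097 − 0.040 = 0.966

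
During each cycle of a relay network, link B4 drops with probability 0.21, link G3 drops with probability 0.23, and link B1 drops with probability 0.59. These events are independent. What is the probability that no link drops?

0.249403

P(none) = (1 − 0.21) × (1 − 0.23) × (1 − 0.59) = 0.79 × 0.77 × 0.41 = 0.249403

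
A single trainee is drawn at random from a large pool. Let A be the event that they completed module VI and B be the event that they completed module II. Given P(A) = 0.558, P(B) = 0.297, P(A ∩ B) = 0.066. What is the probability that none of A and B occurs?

0.211

Apply inclusion-exclusion:
P(A ∪ B) = 0.558 + 0.297 − 0.066 = 0.789
P(none) = 1 − 0.789 = 0.211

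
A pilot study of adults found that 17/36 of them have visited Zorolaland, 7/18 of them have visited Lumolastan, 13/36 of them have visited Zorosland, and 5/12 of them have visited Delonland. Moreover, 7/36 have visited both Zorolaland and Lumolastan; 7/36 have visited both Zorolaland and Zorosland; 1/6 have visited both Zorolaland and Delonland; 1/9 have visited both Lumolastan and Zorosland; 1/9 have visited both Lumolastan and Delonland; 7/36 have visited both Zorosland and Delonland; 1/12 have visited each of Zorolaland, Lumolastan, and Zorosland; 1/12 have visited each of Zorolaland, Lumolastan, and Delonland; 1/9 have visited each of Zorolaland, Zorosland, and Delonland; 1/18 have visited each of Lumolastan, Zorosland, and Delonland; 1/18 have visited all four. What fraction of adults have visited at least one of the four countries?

Apply inclusion-exclusion:
P(union) = 17/36 + 7/18 + 13/36 + 5/12 − 7/36 − 7/36 − 1/6 − 1/9 − 1/9 − 7/36 + 1/12 + 1/12 + 1/9 + 1/18 − 1/18 = 17/18

17/18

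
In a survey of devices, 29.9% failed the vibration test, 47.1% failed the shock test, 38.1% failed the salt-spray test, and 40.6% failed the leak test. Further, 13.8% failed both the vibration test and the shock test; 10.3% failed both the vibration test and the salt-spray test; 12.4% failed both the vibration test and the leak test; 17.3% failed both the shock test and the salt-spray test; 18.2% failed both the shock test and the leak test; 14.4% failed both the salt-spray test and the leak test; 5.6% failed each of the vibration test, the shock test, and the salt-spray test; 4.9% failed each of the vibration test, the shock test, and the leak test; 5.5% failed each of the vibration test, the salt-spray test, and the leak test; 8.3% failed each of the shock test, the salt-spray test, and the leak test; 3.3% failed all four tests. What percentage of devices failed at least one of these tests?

Apply inclusion-exclusion:
P(union) = 29.9 + 47.1 + 38.1 + 40.6 − 13.8 − 10.3 − 12.4 − 17.3 − 18.2 − 14.4 + 5.6 + 4.9 + 5.5 + 8.3 − 3.3 = 90.3%

90.3%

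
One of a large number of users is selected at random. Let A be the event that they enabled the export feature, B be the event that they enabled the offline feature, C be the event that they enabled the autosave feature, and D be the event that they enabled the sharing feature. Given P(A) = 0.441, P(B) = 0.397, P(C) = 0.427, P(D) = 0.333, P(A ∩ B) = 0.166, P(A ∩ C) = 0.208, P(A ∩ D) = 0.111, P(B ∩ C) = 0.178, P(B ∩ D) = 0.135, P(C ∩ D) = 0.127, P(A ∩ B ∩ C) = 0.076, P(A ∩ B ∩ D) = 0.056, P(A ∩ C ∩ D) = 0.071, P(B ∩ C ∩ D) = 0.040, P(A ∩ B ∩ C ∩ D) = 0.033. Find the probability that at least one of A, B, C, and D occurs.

P(A ∪ B ∪ C ∪ D) = 0.441 + 0.397 + 0.427 + 0.333 − 0.166 − 0.208 − 0.111 − 0.178 − 0.135 − 0.127 + 0.076 + 0.056 + 0.071 + 0.040 − 0.033 = 0.883

0.883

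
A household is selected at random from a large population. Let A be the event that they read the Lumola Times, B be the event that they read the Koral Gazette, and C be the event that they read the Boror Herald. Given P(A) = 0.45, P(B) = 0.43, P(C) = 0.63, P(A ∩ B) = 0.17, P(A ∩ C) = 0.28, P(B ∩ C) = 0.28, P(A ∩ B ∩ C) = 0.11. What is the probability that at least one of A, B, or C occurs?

0.89

Inclusion–exclusion gives
P(A ∪ B ∪ C) = 0.45 + 0.43 + 0.63 − 0.17 − 0.28 − 0.28 + 0.11 = 0.89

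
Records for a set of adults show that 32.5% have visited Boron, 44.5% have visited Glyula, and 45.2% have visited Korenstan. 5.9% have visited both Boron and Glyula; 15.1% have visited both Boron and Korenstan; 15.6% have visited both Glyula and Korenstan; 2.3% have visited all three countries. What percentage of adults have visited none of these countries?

12.1%

P(union) = 32.5 + 44.5 + 45.2 − 5.9 − 15.1 − 15.6 + 2.3 = 87.9%
P(none) = 100% − 87.9% = 12.1%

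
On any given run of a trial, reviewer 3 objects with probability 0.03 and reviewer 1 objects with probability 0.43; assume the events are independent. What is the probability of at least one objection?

P(none) = (1 − 0.03) × (1 − 0.43) = 0.97 × 0.57 = 0.5529
P(at least one) = 1 − 0.5529 = 0.4471

0.4471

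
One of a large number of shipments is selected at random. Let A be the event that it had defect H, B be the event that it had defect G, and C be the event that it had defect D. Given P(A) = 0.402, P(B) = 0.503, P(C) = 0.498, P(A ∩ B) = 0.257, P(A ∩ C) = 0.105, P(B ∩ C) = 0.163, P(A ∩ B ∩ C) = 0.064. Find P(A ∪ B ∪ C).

0.942

P(A ∪ B ∪ C) = 0.402 + 0.503 + 0.498 − 0.257 − 0.105 − 0.163 + 0.064 = 0.942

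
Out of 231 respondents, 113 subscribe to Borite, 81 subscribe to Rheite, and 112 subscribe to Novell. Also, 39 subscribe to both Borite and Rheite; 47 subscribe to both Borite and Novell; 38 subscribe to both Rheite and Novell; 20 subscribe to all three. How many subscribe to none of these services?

29

Inclusion–exclusion gives
N(≥1) = 113 + 81 + 112 − 39 − 47 − 38 + 20 = 202
None: 231 − 202 = 29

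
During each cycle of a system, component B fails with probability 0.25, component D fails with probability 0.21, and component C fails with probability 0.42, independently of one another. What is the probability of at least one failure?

0.65635

P(none) = (1 − 0.25) × (1 − 0.21) × (1 − 0.42) = 0.75 × 0.79 × 0.58 = 0.34365
P(at least one) = 1 − 0.34365 = 0.65635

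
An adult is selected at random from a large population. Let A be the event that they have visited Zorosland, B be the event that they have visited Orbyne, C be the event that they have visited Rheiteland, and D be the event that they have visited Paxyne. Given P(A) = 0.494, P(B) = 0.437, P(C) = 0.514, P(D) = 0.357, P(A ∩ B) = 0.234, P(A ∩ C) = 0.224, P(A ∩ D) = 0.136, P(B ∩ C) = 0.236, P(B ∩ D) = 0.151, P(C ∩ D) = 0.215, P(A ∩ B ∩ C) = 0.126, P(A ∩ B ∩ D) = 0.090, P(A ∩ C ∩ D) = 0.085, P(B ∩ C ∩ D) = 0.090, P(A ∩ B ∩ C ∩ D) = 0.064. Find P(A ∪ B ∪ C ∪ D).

Apply inclusion-exclusion:
P(A ∪ B ∪ C ∪ D) = 0.494 + 0.437 + 0.514 + 0.357 − 0.234 − 0.224 − 0.136 − 0.236 − 0.151 − 0.215 + 0.126 + 0.090 + 0.085 + 0.090 − 0.064 = 0.933

0.933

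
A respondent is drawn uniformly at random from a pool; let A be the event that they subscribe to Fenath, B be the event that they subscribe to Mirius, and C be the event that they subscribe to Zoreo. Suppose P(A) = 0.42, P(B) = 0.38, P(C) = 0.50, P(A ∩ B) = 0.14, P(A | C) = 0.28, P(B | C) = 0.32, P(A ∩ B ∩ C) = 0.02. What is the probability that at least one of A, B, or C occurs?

P(A ∩ C) = P(C)·P(A|C) = 0.50 × 0.28 = 0.14
P(B ∩ C) = P(C)·P(B|C) = 0.50 × 0.32 = 0.16
P(A ∪ B ∪ C) = 0.42 + 0.38 + 0.50 − 0.14 − 0.14 − 0.16 + 0.02 = 0.88

0.88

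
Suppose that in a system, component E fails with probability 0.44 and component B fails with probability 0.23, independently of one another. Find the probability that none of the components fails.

0.4312

P(none) = (1 − 0.44) × (1 − 0.23) = 0.56 × 0.77 = 0.4312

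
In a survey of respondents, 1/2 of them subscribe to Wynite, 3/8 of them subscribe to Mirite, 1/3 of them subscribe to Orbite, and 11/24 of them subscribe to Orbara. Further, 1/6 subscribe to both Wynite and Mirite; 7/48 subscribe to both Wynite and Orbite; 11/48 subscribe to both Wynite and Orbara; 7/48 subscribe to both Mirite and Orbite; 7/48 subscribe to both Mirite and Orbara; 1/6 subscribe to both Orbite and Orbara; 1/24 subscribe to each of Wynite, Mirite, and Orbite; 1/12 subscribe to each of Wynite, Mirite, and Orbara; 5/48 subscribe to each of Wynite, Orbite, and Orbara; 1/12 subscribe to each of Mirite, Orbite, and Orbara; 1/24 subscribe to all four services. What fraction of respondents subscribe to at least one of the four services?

Inclusion–exclusion gives
P(union) = 1/2 + 3/8 + 1/3 + 11/24 − 1/6 − 7/48 − 11/48 − 7/48 − 7/48 − 1/6 + 1/24 + 1/12 + 5/48 + 1/12 − 1/24 = 15/16

15/16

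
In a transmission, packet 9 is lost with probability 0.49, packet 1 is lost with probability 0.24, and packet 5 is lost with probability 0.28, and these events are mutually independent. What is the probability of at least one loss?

0.720928

Since the events are independent, P(none) is the product of the individual non-occurrence probabilities.
P(none) = (1 − 0.49) × (1 − 0.24) × (1 − 0.28) = 0.51 × 0.76 × 0.72 = 0.279072
P(at least one) = 1 − 0.279072 = 0.720928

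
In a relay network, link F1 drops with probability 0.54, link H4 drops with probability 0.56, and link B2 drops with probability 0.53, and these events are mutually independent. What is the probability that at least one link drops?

Since the events are independent, P(none) is the product of the individual non-occurrence probabilities.
P(none) = (1 − 0.54) × (1 − 0.56) × (1 − 0.53) = 0.46 × 0.44 × 0.47 = 0.095128
P(at least one) = 1 − 0.095128 = 0.904872

0.904872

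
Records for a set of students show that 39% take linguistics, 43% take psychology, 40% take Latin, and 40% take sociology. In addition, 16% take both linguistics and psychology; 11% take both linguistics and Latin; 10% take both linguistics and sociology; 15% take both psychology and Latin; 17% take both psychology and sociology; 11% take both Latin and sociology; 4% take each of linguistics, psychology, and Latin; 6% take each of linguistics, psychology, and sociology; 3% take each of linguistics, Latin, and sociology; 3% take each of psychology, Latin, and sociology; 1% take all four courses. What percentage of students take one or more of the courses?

97%

By inclusion-exclusion,
P(at least one) = 39 + 43 + 40 + 40 − 16 − 11 − 10 − 15 − 17 − 11 + 4 + 6 + 3 + 3 − 1 = 97%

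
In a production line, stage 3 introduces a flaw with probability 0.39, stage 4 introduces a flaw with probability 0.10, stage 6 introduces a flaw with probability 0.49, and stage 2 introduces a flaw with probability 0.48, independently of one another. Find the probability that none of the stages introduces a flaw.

Since the events are independent, P(none) is the product of the individual non-occurrence probabilities.
P(none) = (1 − 0.39) × (1 − 0.10) × (1 − 0.49) × (1 − 0.48) = 0.61 × 0.90 × 0.51 × 0.52 = 0.1455948

0.1455948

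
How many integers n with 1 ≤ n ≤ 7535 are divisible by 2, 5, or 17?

4699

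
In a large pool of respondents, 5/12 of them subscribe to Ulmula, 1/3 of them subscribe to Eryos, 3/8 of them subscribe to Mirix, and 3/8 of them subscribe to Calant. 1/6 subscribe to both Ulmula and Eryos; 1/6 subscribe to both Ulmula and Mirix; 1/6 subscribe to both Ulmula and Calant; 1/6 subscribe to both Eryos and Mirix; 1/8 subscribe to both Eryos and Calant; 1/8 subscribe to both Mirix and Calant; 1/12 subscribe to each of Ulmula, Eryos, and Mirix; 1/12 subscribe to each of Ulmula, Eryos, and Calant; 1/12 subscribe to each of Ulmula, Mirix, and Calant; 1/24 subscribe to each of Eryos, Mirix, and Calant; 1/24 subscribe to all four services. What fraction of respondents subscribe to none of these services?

1/6

Apply inclusion-exclusion:
P(at least one) = 5/12 + 1/3 + 3/8 + 3/8 − 1/6 − 1/6 − 1/6 − 1/6 − 1/8 − 1/8 + 1/12 + 1/12 + 1/12 + 1/24 − 1/24 = 5/6
P(none) = 1 − 5/6 = 1/6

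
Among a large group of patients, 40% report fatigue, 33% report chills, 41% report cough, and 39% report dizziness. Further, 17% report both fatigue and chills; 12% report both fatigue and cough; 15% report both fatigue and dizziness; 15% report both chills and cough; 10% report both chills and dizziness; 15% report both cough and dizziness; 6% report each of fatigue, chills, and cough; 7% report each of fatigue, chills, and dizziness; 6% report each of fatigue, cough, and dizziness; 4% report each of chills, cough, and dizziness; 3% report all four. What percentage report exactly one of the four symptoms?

P(exactly one) = 40 + 33 + 41 + 39 − 2·17 − 2·12 − 2·15 − 2·15 − 2·10 − 2·15 + 3·6 + 3·7 + 3·6 + 3·4 − 4·3 = 42%

42%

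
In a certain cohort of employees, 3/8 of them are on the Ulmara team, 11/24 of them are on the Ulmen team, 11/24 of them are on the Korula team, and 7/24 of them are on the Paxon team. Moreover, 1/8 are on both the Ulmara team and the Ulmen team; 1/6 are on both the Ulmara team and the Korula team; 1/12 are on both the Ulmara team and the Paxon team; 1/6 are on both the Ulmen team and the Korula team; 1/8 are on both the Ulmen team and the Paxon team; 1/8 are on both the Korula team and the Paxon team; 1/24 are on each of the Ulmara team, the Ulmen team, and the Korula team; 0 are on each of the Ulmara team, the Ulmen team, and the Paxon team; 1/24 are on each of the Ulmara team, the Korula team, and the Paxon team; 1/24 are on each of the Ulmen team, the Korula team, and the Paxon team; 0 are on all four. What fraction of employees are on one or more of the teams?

11/12

By inclusion-exclusion,
P(at least one) = 3/8 + 11/24 + 11/24 + 7/24 − 1/8 − 1/6 − 1/12 − 1/6 − 1/8 − 1/8 + 1/24 + 0 + 1/24 + 1/24 − 0 = 11/12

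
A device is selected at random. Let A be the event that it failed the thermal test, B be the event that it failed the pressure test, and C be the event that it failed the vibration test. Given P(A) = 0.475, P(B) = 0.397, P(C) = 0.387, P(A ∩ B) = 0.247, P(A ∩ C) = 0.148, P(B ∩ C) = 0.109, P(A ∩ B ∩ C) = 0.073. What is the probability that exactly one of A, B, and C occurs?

P(exactly one) = 0.475 + 0.397 + 0.387 − 2·0.247 − 2·0.148 − 2·0.109 + 3·0.073 = 0.470

0.470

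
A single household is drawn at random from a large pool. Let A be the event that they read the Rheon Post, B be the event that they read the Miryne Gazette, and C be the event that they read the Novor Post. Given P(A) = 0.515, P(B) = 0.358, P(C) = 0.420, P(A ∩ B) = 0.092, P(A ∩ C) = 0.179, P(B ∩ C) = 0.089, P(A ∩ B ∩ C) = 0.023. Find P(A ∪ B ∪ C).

P(A ∪ B ∪ C) = 0.515 + 0.358 + 0.420 − 0.092 − 0.179 − 0.089 + 0.023 = 0.956

0.956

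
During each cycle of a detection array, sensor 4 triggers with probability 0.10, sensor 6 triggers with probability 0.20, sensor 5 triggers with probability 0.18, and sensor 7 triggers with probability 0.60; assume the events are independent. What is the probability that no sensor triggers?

0.23616

P(none) = (1 − 0.10) × (1 − 0.20) × (1 − 0.18) × (1 − 0.60) = 0.90 × 0.80 × 0.82 × 0.40 = 0.23616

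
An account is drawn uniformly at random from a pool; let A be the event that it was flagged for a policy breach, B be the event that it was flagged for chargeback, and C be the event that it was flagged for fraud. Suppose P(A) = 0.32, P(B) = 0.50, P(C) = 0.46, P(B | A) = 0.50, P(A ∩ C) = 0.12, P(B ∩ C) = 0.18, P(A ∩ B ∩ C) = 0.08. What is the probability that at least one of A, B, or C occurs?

P(A ∩ B) = P(A)·P(B|A) = 0.32 × 0.50 = 0.16
Apply inclusion-exclusion:
P(A ∪ B ∪ C) = 0.32 + 0.50 + 0.46 − 0.16 − 0.12 − 0.18 + 0.08 = 0.90

0.90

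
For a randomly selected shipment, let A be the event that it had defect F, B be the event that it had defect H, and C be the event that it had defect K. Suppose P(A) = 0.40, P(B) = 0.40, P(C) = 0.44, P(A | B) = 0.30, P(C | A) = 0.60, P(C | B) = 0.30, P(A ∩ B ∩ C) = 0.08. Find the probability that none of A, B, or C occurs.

P(A ∩ B) = P(B)·P(A|B) = 0.40 × 0.30 = 0.12
P(A ∩ C) = P(A)·P(C|A) = 0.40 × 0.60 = 0.24
P(B ∩ C) = P(B)·P(C|B) = 0.40 × 0.30 = 0.12
Using inclusion–exclusion:
P(A ∪ B ∪ C) = 0.40 + 0.40 + 0.44 − 0.12 − 0.24 − 0.12 + 0.08 = 0.84
P(none) = 1 − 0.84 = 0.16

0.16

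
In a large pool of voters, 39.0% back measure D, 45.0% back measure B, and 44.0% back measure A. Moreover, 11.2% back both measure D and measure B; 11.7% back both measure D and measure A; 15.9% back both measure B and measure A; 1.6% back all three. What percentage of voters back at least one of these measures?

90.8%

P(union) = 39.0 + 45.0 + 44.0 − 11.2 − 11.7 − 15.9 + 1.6 = 90.8%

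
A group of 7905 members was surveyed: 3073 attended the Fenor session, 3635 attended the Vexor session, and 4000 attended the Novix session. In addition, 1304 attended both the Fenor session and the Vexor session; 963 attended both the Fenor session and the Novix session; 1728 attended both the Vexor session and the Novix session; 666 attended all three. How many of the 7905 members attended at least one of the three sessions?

By inclusion–exclusion:
|at least one| = 3073 + 3635 + 4000 − 1304 − 963 − 1728 + 666 = 7379

7379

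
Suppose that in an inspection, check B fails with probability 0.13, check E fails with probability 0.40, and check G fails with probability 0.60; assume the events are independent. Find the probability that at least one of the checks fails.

P(none) = (1 − 0.13) × (1 − 0.40) × (1 − 0.60) = 0.87 × 0.60 × 0.40 = 0.2088
P(at least one) = 1 − 0.2088 = 0.7912

0.7912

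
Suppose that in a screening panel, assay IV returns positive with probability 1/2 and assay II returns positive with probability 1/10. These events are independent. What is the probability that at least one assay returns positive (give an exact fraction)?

11/20

P(none) = (1 − 1/2) × (1 − 1/10) = 1/2 × 9/10 = 9/20
P(at least one) = 1 − 9/20 = 11/20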